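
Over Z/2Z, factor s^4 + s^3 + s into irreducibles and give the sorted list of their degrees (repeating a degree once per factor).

Write f(s) = s^4 + s^3 + s.
Roots in Z/2Z: f(0) = 0 → root; f(1) = 1.
Linear factors from roots: (s).
Complete factorization: f(s) = (s)·(s^3 + s^2 + 1).
Factor degrees with multiplicity: 1 + 3 = 4.

1, 3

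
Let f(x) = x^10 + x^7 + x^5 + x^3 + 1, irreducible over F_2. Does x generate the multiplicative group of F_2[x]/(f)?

|GF(2^10)^×| = 2^10 − 1 = 1023. Prime factorization: 1023 = 3·11·31.
f is primitive ⇔ x has order 1023 in GF(2)[x]/(f), i.e. x^(1023/q) ≠ 1 for each prime q | 1023.
x^(341) mod f = x^8 + x^6 + x^4 + x.
x^(93) mod f = x^9 + x^7 + x^6 + x^4 + x + 1.
x^(33) mod f = 1
Since x^(33) = 1, the order of x divides 33 < 1023; not primitive.

No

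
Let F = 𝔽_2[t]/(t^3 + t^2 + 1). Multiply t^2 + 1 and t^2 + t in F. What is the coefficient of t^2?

Multiply in 𝔽_2[t]: (t^2 + 1)·(t^2 + t) = t^4 + t^3 + t^2 + t.
Reduce using t^3 ≡ t^2 + 1 (mod t^3 + t^2 + 1).
Reduced: t^2.

1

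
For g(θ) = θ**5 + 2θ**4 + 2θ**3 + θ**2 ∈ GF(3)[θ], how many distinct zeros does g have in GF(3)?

3

Evaluate at each of the 3 elements of GF(3):
g(0) = 0 → root; g(1) = 0 → root; g(2) = 0 → root.
Roots: {0, 1, 2}.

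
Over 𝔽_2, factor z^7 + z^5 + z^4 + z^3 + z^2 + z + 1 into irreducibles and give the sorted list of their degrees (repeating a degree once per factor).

Write g(z) = z^7 + z^5 + z^4 + z^3 + z^2 + z + 1.
Roots in 𝔽_2: g(0) = 1; g(1) = 1.
Complete factorization: g(z) = (z^7 + z^5 + z^4 + z^3 + z^2 + z + 1).
Factor degrees with multiplicity: 7 = 7.

7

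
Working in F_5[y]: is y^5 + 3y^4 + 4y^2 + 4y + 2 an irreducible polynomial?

Write g(y) = y^5 + 3y^4 + 4y^2 + 4y + 2.
Check for roots in F_5: g(0) = 2; g(1) = 4; g(2) = 1; g(3) = 1; g(4) = 4.
No roots, so no linear factors.
Degree-2 irreducible divisors: test the 10 monic irreducibles of degree 2 over GF(5).
None of them divide g (all give nonzero remainder).
No irreducible factor of degree ≤ 2 exists, so g is irreducible over GF(5).

Yes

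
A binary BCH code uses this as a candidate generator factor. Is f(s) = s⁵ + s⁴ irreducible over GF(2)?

No

Check for roots in GF(2): f(0) = 0 → root; f(1) = 0 → root.
f(0) = 0, so (s) divides f(s); f is reducible.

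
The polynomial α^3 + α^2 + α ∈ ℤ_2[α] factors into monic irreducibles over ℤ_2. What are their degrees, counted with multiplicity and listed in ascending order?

1, 2

Write h(α) = α^3 + α^2 + α.
Roots in ℤ_2: h(0) = 0 → root; h(1) = 1.
Linear factors from roots: (α).
Complete factorization: h(α) = (α)·(α^2 + α + 1).
Factor degrees with multiplicity: 1 + 2 = 3.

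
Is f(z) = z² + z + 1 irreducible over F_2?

Check for roots in F_2: f(0) = 1; f(1) = 1.
No roots. A degree-2 polynomial over a field with no linear factor is irreducible.

Yes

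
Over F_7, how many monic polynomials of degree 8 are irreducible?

720300

The number of monic irreducibles of degree 8 over GF(7) is (1/8)·Σ_{d∣8} μ(8/d) 7^d.
Divisors of 8: 1, 2, 4, 8; μ(8/d) for each: 0, 0, -1, 1.
Σ = − 7^4 + 7^8 = 5762400.
N = 5762400/8 = 720300.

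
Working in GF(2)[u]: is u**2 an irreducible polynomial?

Write m(u) = u**2.
Check for roots in GF(2): m(0) = 0 → root; m(1) = 1.
m(0) = 0, so (u) divides m(u); m is reducible.

No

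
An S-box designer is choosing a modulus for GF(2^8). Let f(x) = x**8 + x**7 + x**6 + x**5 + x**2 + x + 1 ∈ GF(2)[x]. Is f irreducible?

Yes

Check for roots in GF(2): f(0) = 1; f(1) = 1.
No roots, so no linear factors.
Monic irreducibles of degree 2 over GF(2): x**2 + x + 1.
None of them divide f (all give nonzero remainder).
Monic irreducibles of degree 3 over GF(2): x**3 + x + 1, x**3 + x**2 + 1.
None of them divide f (all give nonzero remainder).
Monic irreducibles of degree 4 over GF(2): x**4 + x + 1, x**4 + x**3 + 1, x**4 + x**3 + x**2 + x + 1.
None of them divide f (all give nonzero remainder).
No irreducible factor of degree ≤ 4 exists, so f is irreducible over GF(2).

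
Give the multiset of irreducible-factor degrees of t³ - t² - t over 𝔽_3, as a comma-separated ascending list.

1, 2

Write f(t) = t³ - t² - t.
Roots in 𝔽_3: f(0) = 0 → root; f(1) = 2; f(2) = 2.
Linear factors from roots: (t).
Complete factorization: f(t) = (t)·(t² - t - 1).
Factor degrees with multiplicity: 1 + 2 = 3.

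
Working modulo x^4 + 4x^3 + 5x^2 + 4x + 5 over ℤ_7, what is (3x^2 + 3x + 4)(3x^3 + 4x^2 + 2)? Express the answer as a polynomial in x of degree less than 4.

4x^3 + 5x^2 + 6

Multiply in ℤ_7[x]: (3x^2 + 3x + 4)·(3x^3 + 4x^2 + 2) = 2x^5 + 3x^3 + x^2 + 6x + 1.
Reduce using x^4 ≡ 3x^3 + 2x^2 + 3x + 2 (mod x^4 + 4x^3 + 5x^2 + 4x + 5).
Reduced: 4x^3 + 5x^2 + 6.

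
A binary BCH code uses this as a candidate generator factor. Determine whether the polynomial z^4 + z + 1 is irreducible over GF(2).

Yes

Write f(z) = z^4 + z + 1.
Check for roots in GF(2): f(0) = 1; f(1) = 1.
No roots, so no linear factors.
Monic irreducibles of degree 2 over GF(2): z^2 + z + 1.
None of them divide f (all give nonzero remainder).
No irreducible factor of degree ≤ 2 exists, so f is irreducible over GF(2).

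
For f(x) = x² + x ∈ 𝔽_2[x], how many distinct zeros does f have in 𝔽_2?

Evaluate at each of the 2 elements of 𝔽_2:
f(0) = 0 → root; f(1) = 0 → root.
Roots: {0, 1}.

2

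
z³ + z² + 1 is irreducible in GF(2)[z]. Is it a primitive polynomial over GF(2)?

Write f(z) = z³ + z² + 1.
|GF(2^3)^×| = 2^3 − 1 = 7. Prime factorization: 7 = 7.
f is primitive ⇔ z has order 7 in GF(2)[z]/(f), i.e. z^(7/q) ≠ 1 for each prime q | 7.
z^(1) mod f = z.
None equal 1, so z has full order 7; f is primitive.

Yes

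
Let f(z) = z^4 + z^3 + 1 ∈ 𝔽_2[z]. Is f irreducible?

Yes

Check for roots in 𝔽_2: f(0) = 1; f(1) = 1.
No roots, so no linear factors.
Monic irreducibles of degree 2 over GF(2): z^2 + z + 1.
None of them divide f (all give nonzero remainder).
No irreducible factor of degree ≤ 2 exists, so f is irreducible over GF(2).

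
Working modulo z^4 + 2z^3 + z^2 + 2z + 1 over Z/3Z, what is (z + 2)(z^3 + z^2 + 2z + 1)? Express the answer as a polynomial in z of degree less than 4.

z^3 + 1

Multiply in Z/3Z[z]: (z + 2)·(z^3 + z^2 + 2z + 1) = z^4 + z^2 + 2z + 2.
Reduce using z^4 ≡ z^3 + 2z^2 + z + 2 (mod z^4 + 2z^3 + z^2 + 2z + 1).
Reduced: z^3 + 1.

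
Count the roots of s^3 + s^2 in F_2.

Write g(s) = s^3 + s^2.
Evaluate at each of the 2 elements of F_2:
g(0) = 0 → root; g(1) = 0 → root.
Roots: {0, 1}.

2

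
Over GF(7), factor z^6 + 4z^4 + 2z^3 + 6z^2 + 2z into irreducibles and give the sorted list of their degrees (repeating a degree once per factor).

1, 1, 2, 2

Write g(z) = z^6 + 4z^4 + 2z^3 + 6z^2 + 2z.
Linear factors from roots: (z), (z + 1).
Complete factorization: g(z) = (z)·(z + 1)·(z^2 + 2z + 5)·(z^2 + 4z + 6).
Factor degrees with multiplicity: 1 + 1 + 2 + 2 = 6.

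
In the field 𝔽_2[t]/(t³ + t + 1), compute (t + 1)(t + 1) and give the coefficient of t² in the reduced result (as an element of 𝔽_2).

Multiply in 𝔽_2[t]: (t + 1)·(t + 1) = t² + 1.
Reduced: t² + 1.

1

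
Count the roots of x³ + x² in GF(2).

2

Write P(x) = x³ + x².
Evaluate at each of the 2 elements of GF(2):
P(0) = 0 → root; P(1) = 0 → root.
Roots: {0, 1}.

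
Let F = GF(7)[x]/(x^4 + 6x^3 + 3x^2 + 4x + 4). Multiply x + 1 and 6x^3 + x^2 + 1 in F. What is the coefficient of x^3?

Multiply in GF(7)[x]: (x + 1)·(6x^3 + x^2 + 1) = 6x^4 + x^2 + x + 1.
Reduce using x^4 ≡ x^3 + 4x^2 + 3x + 3 (mod x^4 + 6x^3 + 3x^2 + 4x + 4).
Reduced: 6x^3 + 4x^2 + 5x + 5.

6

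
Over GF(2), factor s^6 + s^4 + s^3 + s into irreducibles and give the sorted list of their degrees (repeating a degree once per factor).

1, 1, 1, 1, 2

Write g(s) = s^6 + s^4 + s^3 + s.
Roots in GF(2): g(0) = 0 → root; g(1) = 0 → root.
Linear factors from roots: (s), (s + 1).
Complete factorization: g(s) = (s)·(s + 1)^3·(s^2 + s + 1).
Factor degrees with multiplicity: 1 + 1 + 1 + 1 + 2 = 6.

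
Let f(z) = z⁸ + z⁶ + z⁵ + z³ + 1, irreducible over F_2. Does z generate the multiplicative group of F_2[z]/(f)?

Yes

|GF(2^8)^×| = 2^8 − 1 = 255. Prime factorization: 255 = 3·5·17.
f is primitive ⇔ z has order 255 in GF(2)[z]/(f), i.e. z^(255/q) ≠ 1 for each prime q | 255.
z^(85) mod f = z⁶ + z⁵ + z⁴ + z³ + z² + z + 1.
z^(51) mod f = z⁶ + z⁵ + z⁴ + z³.
z^(15) mod f = z⁷ + z⁵ + z⁴ + z² + 1.
None equal 1, so z has full order 255; f is primitive.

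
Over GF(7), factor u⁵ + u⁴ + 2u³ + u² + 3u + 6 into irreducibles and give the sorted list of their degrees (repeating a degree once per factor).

1, 1, 1, 2

Write g(u) = u⁵ + u⁴ + 2u³ + u² + 3u + 6.
Linear factors from roots: (u + 6), (u + 3), (u + 2).
Complete factorization: g(u) = (u + 2)·(u + 3)·(u + 6)·(u² + 4u + 6).
Factor degrees with multiplicity: 1 + 1 + 1 + 2 = 5.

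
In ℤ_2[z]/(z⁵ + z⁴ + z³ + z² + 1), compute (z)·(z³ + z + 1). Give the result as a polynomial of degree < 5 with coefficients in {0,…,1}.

Multiply in ℤ_2[z]: (z)·(z³ + z + 1) = z⁴ + z² + z.
Reduced: z⁴ + z² + z.

z^4 + z^2 + z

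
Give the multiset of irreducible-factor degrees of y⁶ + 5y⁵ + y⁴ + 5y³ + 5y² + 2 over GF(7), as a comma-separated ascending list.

Write g(y) = y⁶ + 5y⁵ + y⁴ + 5y³ + 5y² + 2.
Linear factors from roots: (y + 2).
Complete factorization: g(y) = (y + 2)·(y² + y + 3)·(y³ + 2y² + 4y + 5).
Factor degrees with multiplicity: 1 + 2 + 3 = 6.

1, 2, 3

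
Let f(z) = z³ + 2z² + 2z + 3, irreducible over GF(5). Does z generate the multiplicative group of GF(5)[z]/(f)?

Yes

|GF(5^3)^×| = 5^3 − 1 = 124. Prime factorization: 124 = 2^2·31.
f is primitive ⇔ z has order 124 in GF(5)[z]/(f), i.e. z^(124/q) ≠ 1 for each prime q | 124.
z^(62) mod f = 4.
z^(4) mod f = 2z² + z + 1.
None equal 1, so z has full order 124; f is primitive.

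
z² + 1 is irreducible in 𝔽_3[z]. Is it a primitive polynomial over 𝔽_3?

Write f(z) = z² + 1.
|GF(3^2)^×| = 3^2 − 1 = 8. Prime factorization: 8 = 2^3.
f is primitive ⇔ z has order 8 in GF(3)[z]/(f), i.e. z^(8/q) ≠ 1 for each prime q | 8.
z^(4) mod f = 1
Since z^(4) = 1, the order of z divides 4 < 8; not primitive.

No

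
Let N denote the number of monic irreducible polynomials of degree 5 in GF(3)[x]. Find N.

Gauss's count: N_{3}(5) = (1/5) Σ_{d|5} μ(5/d)·3^d.
Divisors of 5: 1, 5; μ(5/d) for each: -1, 1.
Σ = − 3^1 + 3^5 = 240.
N = 240/5 = 48.

48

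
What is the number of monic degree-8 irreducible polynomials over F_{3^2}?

5380020

x^(9^8) − x is the product of all monic irreducibles of degree dividing 8; Möbius inversion gives N = (1/8) Σ μ(8/d)·9^d.
Divisors of 8: 1, 2, 4, 8; μ(8/d) for each: 0, 0, -1, 1.
Σ = − 9^4 + 9^8 = 43040160.
N = 43040160/8 = 5380020.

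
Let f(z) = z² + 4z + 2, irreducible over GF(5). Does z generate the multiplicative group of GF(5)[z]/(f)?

|GF(5^2)^×| = 5^2 − 1 = 24. Prime factorization: 24 = 2^3·3.
f is primitive ⇔ z has order 24 in GF(5)[z]/(f), i.e. z^(24/q) ≠ 1 for each prime q | 24.
z^(12) mod f = 4.
z^(8) mod f = 2z + 1.
None equal 1, so z has full order 24; f is primitive.

Yes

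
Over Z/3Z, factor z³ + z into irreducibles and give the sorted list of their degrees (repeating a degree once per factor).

1, 2

Write f(z) = z³ + z.
Roots in Z/3Z: f(0) = 0 → root; f(1) = 2; f(2) = 1.
Linear factors from roots: (z).
Complete factorization: f(z) = (z)·(z² + 1).
Factor degrees with multiplicity: 1 + 2 = 3.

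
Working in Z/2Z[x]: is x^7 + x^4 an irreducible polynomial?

No

Write g(x) = x^7 + x^4.
Check for roots in Z/2Z: g(0) = 0 → root; g(1) = 0 → root.
g(0) = 0, so (x) divides g(x); g is reducible.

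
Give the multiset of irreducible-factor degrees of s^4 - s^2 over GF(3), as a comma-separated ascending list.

1, 1, 1, 1

Write f(s) = s^4 - s^2.
Roots in GF(3): f(0) = 0 → root; f(1) = 0 → root; f(2) = 0 → root.
Linear factors from roots: (s), (s - 1), (s + 1).
Complete factorization: f(s) = (s + 1)·(s - 1)·(s)^2.
Factor degrees with multiplicity: 1 + 1 + 1 + 1 = 4.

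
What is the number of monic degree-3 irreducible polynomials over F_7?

112

By the necklace-counting formula, N_7(3) = (1/3) Σ_{d|3} μ(3/d)·7^d.
Divisors of 3: 1, 3; μ(3/d) for each: -1, 1.
Σ = − 7^1 + 7^3 = 336.
N = 336/3 = 112.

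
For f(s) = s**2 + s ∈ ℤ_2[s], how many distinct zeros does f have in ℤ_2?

Evaluate at each of the 2 elements of ℤ_2:
f(0) = 0 → root; f(1) = 0 → root.
Roots: {0, 1}.

2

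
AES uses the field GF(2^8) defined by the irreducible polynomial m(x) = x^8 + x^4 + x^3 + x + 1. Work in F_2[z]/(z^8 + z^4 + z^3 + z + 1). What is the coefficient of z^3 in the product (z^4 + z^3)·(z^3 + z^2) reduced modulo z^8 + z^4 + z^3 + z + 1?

0

Multiply in F_2[z]: (z^4 + z^3)·(z^3 + z^2) = z^7 + z^5.
Reduced: z^7 + z^5.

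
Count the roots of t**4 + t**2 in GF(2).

Write h(t) = t**4 + t**2.
Evaluate at each of the 2 elements of GF(2):
h(0) = 0 → root; h(1) = 0 → root.
Roots: {0, 1}.

2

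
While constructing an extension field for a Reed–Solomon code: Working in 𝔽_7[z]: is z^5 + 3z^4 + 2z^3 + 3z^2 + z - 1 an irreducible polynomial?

Yes

Write m(z) = z^5 + 3z^4 + 2z^3 + 3z^2 + z - 1.
Check for roots in 𝔽_7: m(0) = 6; m(1) = 2; m(2) = 4; m(3) = 2; m(4) = 4; m(5) = 2; m(6) = 1.
No roots, so no linear factors.
Degree-2 irreducible divisors: test the 21 monic irreducibles of degree 2 over GF(7).
None of them divide m (all give nonzero remainder).
No irreducible factor of degree ≤ 2 exists, so m is irreducible over GF(7).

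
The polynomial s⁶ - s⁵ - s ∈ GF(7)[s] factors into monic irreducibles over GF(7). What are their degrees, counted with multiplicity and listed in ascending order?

Write f(s) = s⁶ - s⁵ - s.
Linear factors from roots: (s), (s - 3), (s + 2).
Complete factorization: f(s) = (s)·(s - 3)·(s + 2)^2·(s² - 2s + 3).
Factor degrees with multiplicity: 1 + 1 + 1 + 1 + 2 = 6.

1, 1, 1, 1, 2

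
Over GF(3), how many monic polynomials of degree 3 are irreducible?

x^(3^3) − x is the product of all monic irreducibles of degree dividing 3; Möbius inversion gives N = (1/3) Σ μ(3/d)·3^d.
Divisors of 3: 1, 3; μ(3/d) for each: -1, 1.
Σ = − 3^1 + 3^3 = 24.
N = 24/3 = 8.

8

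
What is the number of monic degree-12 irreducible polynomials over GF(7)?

x^(7^12) − x is the product of all monic irreducibles of degree dividing 12; Möbius inversion gives N = (1/12) Σ μ(12/d)·7^d.
Divisors of 12: 1, 2, 3, 4, 6, 12; μ(12/d) for each: 0, 1, 0, -1, -1, 1.
Σ = 7^2 − 7^4 − 7^6 + 7^12 = 13841167200.
N = 13841167200/12 = 1153430600.

1153430600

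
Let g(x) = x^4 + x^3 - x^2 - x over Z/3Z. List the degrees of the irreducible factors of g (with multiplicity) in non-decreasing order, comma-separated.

1, 1, 1, 1

Roots in Z/3Z: g(0) = 0 → root; g(1) = 0 → root; g(2) = 0 → root.
Linear factors from roots: (x), (x - 1), (x + 1).
Complete factorization: g(x) = (x)·(x - 1)·(x + 1)^2.
Factor degrees with multiplicity: 1 + 1 + 1 + 1 = 4.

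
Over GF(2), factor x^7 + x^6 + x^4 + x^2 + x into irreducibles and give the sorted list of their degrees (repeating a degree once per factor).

1, 2, 2, 2

Write f(x) = x^7 + x^6 + x^4 + x^2 + x.
Roots in GF(2): f(0) = 0 → root; f(1) = 1.
Linear factors from roots: (x).
Complete factorization: f(x) = (x)·(x^2 + x + 1)^3.
Factor degrees with multiplicity: 1 + 2 + 2 + 2 = 7.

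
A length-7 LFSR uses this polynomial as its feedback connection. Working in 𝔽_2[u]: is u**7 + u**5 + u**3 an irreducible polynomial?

No

Write m(u) = u**7 + u**5 + u**3.
Check for roots in 𝔽_2: m(0) = 0 → root; m(1) = 1.
m(0) = 0, so (u) divides m(u); m is reducible.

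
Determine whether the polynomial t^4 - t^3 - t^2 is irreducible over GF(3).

No

Write g(t) = t^4 - t^3 - t^2.
Check for roots in GF(3): g(0) = 0 → root; g(1) = 2; g(2) = 1.
g(0) = 0, so (t) divides g(t); g is reducible.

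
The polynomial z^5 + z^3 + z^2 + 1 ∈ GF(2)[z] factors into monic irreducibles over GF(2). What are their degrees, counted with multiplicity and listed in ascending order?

1, 1, 1, 2

Write h(z) = z^5 + z^3 + z^2 + 1.
Roots in GF(2): h(0) = 1; h(1) = 0 → root.
Linear factors from roots: (z + 1).
Complete factorization: h(z) = (z + 1)^3·(z^2 + z + 1).
Factor degrees with multiplicity: 1 + 1 + 1 + 2 = 5.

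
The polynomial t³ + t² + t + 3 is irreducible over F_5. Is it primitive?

Write f(t) = t³ + t² + t + 3.
|GF(5^3)^×| = 5^3 − 1 = 124. Prime factorization: 124 = 2^2·31.
f is primitive ⇔ t has order 124 in GF(5)[t]/(f), i.e. t^(124/q) ≠ 1 for each prime q | 124.
t^(62) mod f = 4.
t^(4) mod f = 3t + 3.
None equal 1, so t has full order 124; f is primitive.

Yes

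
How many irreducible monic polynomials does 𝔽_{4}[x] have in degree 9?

29120

x^(4^9) − x is the product of all monic irreducibles of degree dividing 9; Möbius inversion gives N = (1/9) Σ μ(9/d)·4^d.
Divisors of 9: 1, 3, 9; μ(9/d) for each: 0, -1, 1.
Σ = − 4^3 + 4^9 = 262080.
N = 262080/9 = 29120.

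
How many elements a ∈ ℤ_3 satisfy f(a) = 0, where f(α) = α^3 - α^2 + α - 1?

Evaluate at each of the 3 elements of ℤ_3:
f(0) = 2; f(1) = 0 → root; f(2) = 2.
Roots: {1}.

1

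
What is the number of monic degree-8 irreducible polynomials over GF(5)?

x^(5^8) − x is the product of all monic irreducibles of degree dividing 8; Möbius inversion gives N = (1/8) Σ μ(8/d)·5^d.
Divisors of 8: 1, 2, 4, 8; μ(8/d) for each: 0, 0, -1, 1.
Σ = − 5^4 + 5^8 = 390000.
N = 390000/8 = 48750.

48750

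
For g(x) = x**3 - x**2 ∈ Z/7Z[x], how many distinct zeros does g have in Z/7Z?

2

Evaluate at each of the 7 elements of Z/7Z:
g(0) = 0 → root; g(1) = 0 → root; g(2) = 4; g(3) = 4; g(4) = 6; g(5) = 2; g(6) = 5.
Roots: {0, 1}.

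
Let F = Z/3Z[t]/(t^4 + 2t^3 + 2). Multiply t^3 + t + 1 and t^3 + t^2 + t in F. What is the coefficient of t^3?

Multiply in Z/3Z[t]: (t^3 + t + 1)·(t^3 + t^2 + t) = t^6 + t^5 + 2t^4 + 2t^3 + 2t^2 + t.
Reduce using t^4 ≡ t^3 + 1 (mod t^4 + 2t^3 + 2).
Reduced: 1.

0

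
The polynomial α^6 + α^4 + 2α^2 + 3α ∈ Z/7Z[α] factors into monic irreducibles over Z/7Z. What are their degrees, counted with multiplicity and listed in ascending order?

Write f(α) = α^6 + α^4 + 2α^2 + 3α.
Linear factors from roots: (α), (α + 6), (α + 3).
Complete factorization: f(α) = (α)·(α + 6)·(α + 3)^2·(α^2 + 2α + 2).
Factor degrees with multiplicity: 1 + 1 + 1 + 1 + 2 = 6.

1, 1, 1, 1, 2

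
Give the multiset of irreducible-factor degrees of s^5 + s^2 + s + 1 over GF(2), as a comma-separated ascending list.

1, 1, 3

Write h(s) = s^5 + s^2 + s + 1.
Roots in GF(2): h(0) = 1; h(1) = 0 → root.
Linear factors from roots: (s + 1).
Complete factorization: h(s) = (s + 1)^2·(s^3 + s + 1).
Factor degrees with multiplicity: 1 + 1 + 3 = 5.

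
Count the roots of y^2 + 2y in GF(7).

2

Write h(y) = y^2 + 2y.
Evaluate at each of the 7 elements of GF(7):
h(0) = 0 → root; h(1) = 3; h(2) = 1; h(3) = 1; h(4) = 3; h(5) = 0 → root; h(6) = 6.
Roots: {0, 5}.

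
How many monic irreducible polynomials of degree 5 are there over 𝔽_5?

By the necklace-counting formula, N_5(5) = (1/5) Σ_{d|5} μ(5/d)·5^d.
Divisors of 5: 1, 5; μ(5/d) for each: -1, 1.
Σ = − 5^1 + 5^5 = 3120.
N = 3120/5 = 624.

624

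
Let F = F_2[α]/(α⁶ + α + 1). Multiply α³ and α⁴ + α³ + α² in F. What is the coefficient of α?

0

Multiply in F_2[α]: (α³)·(α⁴ + α³ + α²) = α⁷ + α⁶ + α⁵.
Reduce using α⁶ ≡ α + 1 (mod α⁶ + α + 1).
Reduced: α⁵ + α² + 1.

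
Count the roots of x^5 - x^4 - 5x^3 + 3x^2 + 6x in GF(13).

Write f(x) = x^5 - x^4 - 5x^3 + 3x^2 + 6x.
Evaluate at each of the 13 elements of GF(13):
f(0) = 0 → root; f(1) = 4; f(2) = 0 → root; f(3) = 7; f(4) = 0 → root; f(5) = 4; f(6) = 6; f(7) = 10; f(8) = 1; f(9) = 0 → root; f(10) = 2; f(11) = 5; f(12) = 0 → root.
Roots: {0, 2, 4, 9, 12}.

5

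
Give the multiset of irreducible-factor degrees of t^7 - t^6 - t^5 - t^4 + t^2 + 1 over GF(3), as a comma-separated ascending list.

1, 1, 1, 1, 3

Write f(t) = t^7 - t^6 - t^5 - t^4 + t^2 + 1.
Roots in GF(3): f(0) = 1; f(1) = 0 → root; f(2) = 0 → root.
Linear factors from roots: (t - 1), (t + 1).
Complete factorization: f(t) = (t + 1)·(t - 1)^3·(t^3 + t^2 + t - 1).
Factor degrees with multiplicity: 1 + 1 + 1 + 1 + 3 = 7.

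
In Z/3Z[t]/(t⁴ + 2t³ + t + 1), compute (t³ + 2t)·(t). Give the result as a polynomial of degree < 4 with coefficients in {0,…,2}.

Multiply in Z/3Z[t]: (t³ + 2t)·(t) = t⁴ + 2t².
Reduce using t⁴ ≡ t³ + 2t + 2 (mod t⁴ + 2t³ + t + 1).
Reduced: t³ + 2t² + 2t + 2.

t^3 + 2t^2 + 2t + 2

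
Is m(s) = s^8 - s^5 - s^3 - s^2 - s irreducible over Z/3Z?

No

Check for roots in Z/3Z: m(0) = 0 → root; m(1) = 0 → root; m(2) = 0 → root.
m(0) = 0, so (s) divides m(s); m is reducible.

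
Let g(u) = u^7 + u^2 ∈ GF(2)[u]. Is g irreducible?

Check for roots in GF(2): g(0) = 0 → root; g(1) = 0 → root.
g(0) = 0, so (u) divides g(u); g is reducible.

No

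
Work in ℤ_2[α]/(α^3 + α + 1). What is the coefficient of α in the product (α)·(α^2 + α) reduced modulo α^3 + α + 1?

1

Multiply in ℤ_2[α]: (α)·(α^2 + α) = α^3 + α^2.
Reduce using α^3 ≡ α + 1 (mod α^3 + α + 1).
Reduced: α^2 + α + 1.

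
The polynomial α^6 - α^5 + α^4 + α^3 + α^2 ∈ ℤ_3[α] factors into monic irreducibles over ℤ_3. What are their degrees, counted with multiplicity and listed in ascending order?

Write g(α) = α^6 - α^5 + α^4 + α^3 + α^2.
Roots in ℤ_3: g(0) = 0 → root; g(1) = 0 → root; g(2) = 0 → root.
Linear factors from roots: (α), (α - 1), (α + 1).
Complete factorization: g(α) = (α + 1)·(α - 1)·(α)^2·(α^2 - α - 1).
Factor degrees with multiplicity: 1 + 1 + 1 + 1 + 2 = 6.

1, 1, 1, 1, 2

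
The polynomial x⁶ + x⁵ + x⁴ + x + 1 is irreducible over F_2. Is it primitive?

Yes

Write f(x) = x⁶ + x⁵ + x⁴ + x + 1.
|GF(2^6)^×| = 2^6 − 1 = 63. Prime factorization: 63 = 3^2·7.
f is primitive ⇔ x has order 63 in GF(2)[x]/(f), i.e. x^(63/q) ≠ 1 for each prime q | 63.
x^(21) mod f = x⁴ + x³ + 1.
x^(9) mod f = x⁵ + x² + x + 1.
None equal 1, so x has full order 63; f is primitive.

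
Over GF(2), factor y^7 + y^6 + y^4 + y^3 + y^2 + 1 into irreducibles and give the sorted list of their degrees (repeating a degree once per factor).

Write h(y) = y^7 + y^6 + y^4 + y^3 + y^2 + 1.
Roots in GF(2): h(0) = 1; h(1) = 0 → root.
Linear factors from roots: (y + 1).
Complete factorization: h(y) = (y + 1)^4·(y^3 + y^2 + 1).
Factor degrees with multiplicity: 1 + 1 + 1 + 1 + 3 = 7.

1, 1, 1, 1, 3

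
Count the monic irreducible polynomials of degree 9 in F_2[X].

By the necklace-counting formula, N_2(9) = (1/9) Σ_{d|9} μ(9/d)·2^d.
Divisors of 9: 1, 3, 9; μ(9/d) for each: 0, -1, 1.
Σ = − 2^3 + 2^9 = 504.
N = 504/9 = 56.

56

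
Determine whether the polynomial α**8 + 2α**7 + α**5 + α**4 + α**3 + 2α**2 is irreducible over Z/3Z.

No

Write P(α) = α**8 + 2α**7 + α**5 + α**4 + α**3 + 2α**2.
Check for roots in Z/3Z: P(0) = 0 → root; P(1) = 2; P(2) = 0 → root.
P(0) = 0, so (α) divides P(α); P is reducible.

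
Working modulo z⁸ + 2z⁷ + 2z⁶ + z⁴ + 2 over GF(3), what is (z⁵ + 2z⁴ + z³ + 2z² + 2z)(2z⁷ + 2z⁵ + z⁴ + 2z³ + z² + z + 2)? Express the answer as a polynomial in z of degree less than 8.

z^6 + 2z^5 + 2z^4 + z + 2

Multiply in GF(3)[z]: (z⁵ + 2z⁴ + z³ + 2z² + 2z)·(2z⁷ + 2z⁵ + z⁴ + 2z³ + z² + z + 2) = 2z¹² + z¹¹ + z¹⁰ + z⁸ + z⁷ + 2z⁶ + 2z⁵ + 2z⁴ + z.
Reduce using z⁸ ≡ z⁷ + z⁶ + 2z⁴ + 1 (mod z⁸ + 2z⁷ + 2z⁶ + z⁴ + 2).
Reduced: z⁶ + 2z⁵ + 2z⁴ + z + 2.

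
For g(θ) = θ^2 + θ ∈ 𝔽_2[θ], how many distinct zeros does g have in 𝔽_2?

Evaluate at each of the 2 elements of 𝔽_2:
g(0) = 0 → root; g(1) = 0 → root.
Roots: {0, 1}.

2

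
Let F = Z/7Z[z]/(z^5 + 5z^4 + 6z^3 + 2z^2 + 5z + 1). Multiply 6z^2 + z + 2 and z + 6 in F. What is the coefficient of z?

1

Multiply in Z/7Z[z]: (6z^2 + z + 2)·(z + 6) = 6z^3 + 2z^2 + z + 5.
Reduced: 6z^3 + 2z^2 + z + 5.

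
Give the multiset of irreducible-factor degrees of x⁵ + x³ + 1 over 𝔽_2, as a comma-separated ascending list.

5

Write f(x) = x⁵ + x³ + 1.
Roots in 𝔽_2: f(0) = 1; f(1) = 1.
Complete factorization: f(x) = (x⁵ + x³ + 1).
Factor degrees with multiplicity: 5 = 5.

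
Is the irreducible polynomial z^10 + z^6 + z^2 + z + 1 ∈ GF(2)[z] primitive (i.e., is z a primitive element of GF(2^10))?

No

Write f(z) = z^10 + z^6 + z^2 + z + 1.
|GF(2^10)^×| = 2^10 − 1 = 1023. Prime factorization: 1023 = 3·11·31.
f is primitive ⇔ z has order 1023 in GF(2)[z]/(f), i.e. z^(1023/q) ≠ 1 for each prime q | 1023.
z^(341) mod f = 1
z^(93) mod f = z^9 + z^8 + z^7 + z^4 + z^3 + z^2.
z^(33) mod f = z^7 + z^6 + z^5 + z^4 + z^2 + z.
Since z^(341) = 1, the order of z divides 341 < 1023; not primitive.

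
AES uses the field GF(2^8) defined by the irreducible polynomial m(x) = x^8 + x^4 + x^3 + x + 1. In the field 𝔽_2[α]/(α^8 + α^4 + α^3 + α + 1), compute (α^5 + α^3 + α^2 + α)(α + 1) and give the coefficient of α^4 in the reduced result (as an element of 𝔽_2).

1

Multiply in 𝔽_2[α]: (α^5 + α^3 + α^2 + α)·(α + 1) = α^6 + α^5 + α^4 + α.
Reduced: α^6 + α^5 + α^4 + α.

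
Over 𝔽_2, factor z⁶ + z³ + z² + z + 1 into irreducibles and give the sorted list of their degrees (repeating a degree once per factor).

2, 4

Write g(z) = z⁶ + z³ + z² + z + 1.
Roots in 𝔽_2: g(0) = 1; g(1) = 1.
Complete factorization: g(z) = (z² + z + 1)·(z⁴ + z³ + 1).
Factor degrees with multiplicity: 2 + 4 = 6.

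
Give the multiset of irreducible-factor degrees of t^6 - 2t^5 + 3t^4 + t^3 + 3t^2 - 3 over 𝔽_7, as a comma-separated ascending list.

6

Write f(t) = t^6 - 2t^5 + 3t^4 + t^3 + 3t^2 - 3.
Complete factorization: f(t) = (t^6 - 2t^5 + 3t^4 + t^3 + 3t^2 - 3).
Factor degrees with multiplicity: 6 = 6.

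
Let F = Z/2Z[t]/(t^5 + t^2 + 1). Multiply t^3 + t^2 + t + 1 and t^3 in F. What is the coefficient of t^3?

0

Multiply in Z/2Z[t]: (t^3 + t^2 + t + 1)·(t^3) = t^6 + t^5 + t^4 + t^3.
Reduce using t^5 ≡ t^2 + 1 (mod t^5 + t^2 + 1).
Reduced: t^4 + t^2 + t + 1.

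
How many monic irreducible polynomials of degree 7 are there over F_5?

x^(5^7) − x is the product of all monic irreducibles of degree dividing 7; Möbius inversion gives N = (1/7) Σ μ(7/d)·5^d.
Divisors of 7: 1, 7; μ(7/d) for each: -1, 1.
Σ = − 5^1 + 5^7 = 78120.
N = 78120/7 = 11160.

11160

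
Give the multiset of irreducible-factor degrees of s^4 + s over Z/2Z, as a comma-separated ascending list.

1, 1, 2

Write f(s) = s^4 + s.
Roots in Z/2Z: f(0) = 0 → root; f(1) = 0 → root.
Linear factors from roots: (s), (s + 1).
Complete factorization: f(s) = (s)·(s + 1)·(s^2 + s + 1).
Factor degrees with multiplicity: 1 + 1 + 2 = 4.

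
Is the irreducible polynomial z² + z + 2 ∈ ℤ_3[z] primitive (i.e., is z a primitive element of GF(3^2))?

Write f(z) = z² + z + 2.
|GF(3^2)^×| = 3^2 − 1 = 8. Prime factorization: 8 = 2^3.
f is primitive ⇔ z has order 8 in GF(3)[z]/(f), i.e. z^(8/q) ≠ 1 for each prime q | 8.
z^(4) mod f = 2.
None equal 1, so z has full order 8; f is primitive.

Yes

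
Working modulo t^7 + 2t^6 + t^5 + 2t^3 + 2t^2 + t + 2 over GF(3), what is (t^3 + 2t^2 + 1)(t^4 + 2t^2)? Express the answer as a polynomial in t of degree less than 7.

Multiply in GF(3)[t]: (t^3 + 2t^2 + 1)·(t^4 + 2t^2) = t^7 + 2t^6 + 2t^5 + 2t^4 + 2t^2.
Reduce using t^7 ≡ t^6 + 2t^5 + t^3 + t^2 + 2t + 1 (mod t^7 + 2t^6 + t^5 + 2t^3 + 2t^2 + t + 2).
Reduced: t^5 + 2t^4 + t^3 + 2t + 1.

t^5 + 2t^4 + t^3 + 2t + 1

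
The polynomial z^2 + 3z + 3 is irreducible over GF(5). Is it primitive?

Write f(z) = z^2 + 3z + 3.
|GF(5^2)^×| = 5^2 − 1 = 24. Prime factorization: 24 = 2^3·3.
f is primitive ⇔ z has order 24 in GF(5)[z]/(f), i.e. z^(24/q) ≠ 1 for each prime q | 24.
z^(12) mod f = 4.
z^(8) mod f = z + 1.
None equal 1, so z has full order 24; f is primitive.

Yes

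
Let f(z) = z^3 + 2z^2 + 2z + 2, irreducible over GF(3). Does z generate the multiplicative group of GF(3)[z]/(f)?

|GF(3^3)^×| = 3^3 − 1 = 26. Prime factorization: 26 = 2·13.
f is primitive ⇔ z has order 26 in GF(3)[z]/(f), i.e. z^(26/q) ≠ 1 for each prime q | 26.
z^(13) mod f = 1
z^(2) mod f = z^2.
Since z^(13) = 1, the order of z divides 13 < 26; not primitive.

No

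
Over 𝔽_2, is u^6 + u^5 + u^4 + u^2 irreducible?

No

Write g(u) = u^6 + u^5 + u^4 + u^2.
Check for roots in 𝔽_2: g(0) = 0 → root; g(1) = 0 → root.
g(0) = 0, so (u) divides g(u); g is reducible.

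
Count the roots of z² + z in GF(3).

2

Write g(z) = z² + z.
Evaluate at each of the 3 elements of GF(3):
g(0) = 0 → root; g(1) = 2; g(2) = 0 → root.
Roots: {0, 2}.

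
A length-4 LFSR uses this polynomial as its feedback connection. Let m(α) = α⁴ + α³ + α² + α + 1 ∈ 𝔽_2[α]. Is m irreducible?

Check for roots in 𝔽_2: m(0) = 1; m(1) = 1.
No roots, so no linear factors.
Monic irreducibles of degree 2 over GF(2): α² + α + 1.
None of them divide m (all give nonzero remainder).
No irreducible factor of degree ≤ 2 exists, so m is irreducible over GF(2).

Yes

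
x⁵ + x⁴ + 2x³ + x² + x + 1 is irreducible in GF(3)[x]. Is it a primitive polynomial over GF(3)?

Yes

Write f(x) = x⁵ + x⁴ + 2x³ + x² + x + 1.
|GF(3^5)^×| = 3^5 − 1 = 242. Prime factorization: 242 = 2·11^2.
f is primitive ⇔ x has order 242 in GF(3)[x]/(f), i.e. x^(242/q) ≠ 1 for each prime q | 242.
x^(121) mod f = 2.
x^(22) mod f = x⁴ + x² + x.
None equal 1, so x has full order 242; f is primitive.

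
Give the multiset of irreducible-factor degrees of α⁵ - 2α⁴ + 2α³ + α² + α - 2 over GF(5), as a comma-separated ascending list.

1, 1, 1, 1, 1

Write h(α) = α⁵ - 2α⁴ + 2α³ + α² + α - 2.
Roots in GF(5): h(0) = 3; h(1) = 1; h(2) = 0 → root; h(3) = 0 → root; h(4) = 3.
Linear factors from roots: (α - 2), (α + 2).
Complete factorization: h(α) = (α + 2)^2·(α - 2)^3.
Factor degrees with multiplicity: 1 + 1 + 1 + 1 + 1 = 5.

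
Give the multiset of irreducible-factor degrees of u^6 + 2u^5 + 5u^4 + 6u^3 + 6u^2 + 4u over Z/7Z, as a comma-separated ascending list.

Write f(u) = u^6 + 2u^5 + 5u^4 + 6u^3 + 6u^2 + 4u.
Linear factors from roots: (u), (u + 4), (u + 1).
Complete factorization: f(u) = (u)·(u + 1)·(u + 4)^2·(u^2 + 2).
Factor degrees with multiplicity: 1 + 1 + 1 + 1 + 2 = 6.

1, 1, 1, 1, 2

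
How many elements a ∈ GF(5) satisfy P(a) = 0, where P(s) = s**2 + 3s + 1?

Evaluate at each of the 5 elements of GF(5):
P(0) = 1; P(1) = 0 → root; P(2) = 1; P(3) = 4; P(4) = 4.
Roots: {1}.

1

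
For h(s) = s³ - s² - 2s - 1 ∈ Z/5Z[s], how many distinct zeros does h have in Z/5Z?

0

Evaluate at each of the 5 elements of Z/5Z:
h(0) = 4; h(1) = 2; h(2) = 4; h(3) = 1; h(4) = 4.
No element is a root.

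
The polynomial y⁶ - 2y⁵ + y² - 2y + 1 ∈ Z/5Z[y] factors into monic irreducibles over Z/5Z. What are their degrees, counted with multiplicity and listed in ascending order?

6

Write g(y) = y⁶ - 2y⁵ + y² - 2y + 1.
Roots in Z/5Z: g(0) = 1; g(1) = 4; g(2) = 1; g(3) = 2; g(4) = 2.
Complete factorization: g(y) = (y⁶ - 2y⁵ + y² - 2y + 1).
Factor degrees with multiplicity: 6 = 6.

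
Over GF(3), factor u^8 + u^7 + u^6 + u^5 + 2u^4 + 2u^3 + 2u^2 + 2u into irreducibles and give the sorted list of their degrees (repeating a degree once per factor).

Write f(u) = u^8 + u^7 + u^6 + u^5 + 2u^4 + 2u^3 + 2u^2 + 2u.
Roots in GF(3): f(0) = 0 → root; f(1) = 0 → root; f(2) = 0 → root.
Linear factors from roots: (u), (u + 2), (u + 1).
Complete factorization: f(u) = (u)·(u + 2)·(u + 1)^2·(u^2 + 1)^2.
Factor degrees with multiplicity: 1 + 1 + 1 + 1 + 2 + 2 = 8.

1, 1, 1, 1, 2, 2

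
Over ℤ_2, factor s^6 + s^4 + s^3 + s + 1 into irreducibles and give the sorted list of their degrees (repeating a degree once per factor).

6

Write g(s) = s^6 + s^4 + s^3 + s + 1.
Roots in ℤ_2: g(0) = 1; g(1) = 1.
Complete factorization: g(s) = (s^6 + s^4 + s^3 + s + 1).
Factor degrees with multiplicity: 6 = 6.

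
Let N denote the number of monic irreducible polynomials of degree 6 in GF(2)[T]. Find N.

x^(2^6) − x is the product of all monic irreducibles of degree dividing 6; Möbius inversion gives N = (1/6) Σ μ(6/d)·2^d.
Divisors of 6: 1, 2, 3, 6; μ(6/d) for each: 1, -1, -1, 1.
Σ = 2^1 − 2^2 − 2^3 + 2^6 = 54.
N = 54/6 = 9.

9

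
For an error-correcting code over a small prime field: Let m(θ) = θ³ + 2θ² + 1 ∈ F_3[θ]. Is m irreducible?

Yes

Check for roots in F_3: m(0) = 1; m(1) = 1; m(2) = 2.
No roots. A degree-3 polynomial over a field with no linear factor is irreducible.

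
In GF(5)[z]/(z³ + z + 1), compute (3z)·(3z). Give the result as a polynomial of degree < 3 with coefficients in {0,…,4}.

4z^2

Multiply in GF(5)[z]: (3z)·(3z) = 4z².
Reduced: 4z².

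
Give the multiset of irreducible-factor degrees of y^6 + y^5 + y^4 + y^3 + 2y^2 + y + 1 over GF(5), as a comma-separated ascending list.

6

Write f(y) = y^6 + y^5 + y^4 + y^3 + 2y^2 + y + 1.
Roots in GF(5): f(0) = 1; f(1) = 3; f(2) = 1; f(3) = 2; f(4) = 2.
Complete factorization: f(y) = (y^6 + y^5 + y^4 + y^3 + 2y^2 + y + 1).
Factor degrees with multiplicity: 6 = 6.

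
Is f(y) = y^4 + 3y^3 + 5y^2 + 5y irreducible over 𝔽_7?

No

Check for roots in 𝔽_7: f(0) = 0 → root; f(1) = 0 → root; f(2) = 0 → root; f(3) = 5; f(4) = 2; f(5) = 2; f(6) = 5.
f(0) = 0, so (y) divides f(y); f is reducible.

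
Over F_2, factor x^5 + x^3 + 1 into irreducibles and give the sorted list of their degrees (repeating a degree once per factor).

5

Write h(x) = x^5 + x^3 + 1.
Roots in F_2: h(0) = 1; h(1) = 1.
Complete factorization: h(x) = (x^5 + x^3 + 1).
Factor degrees with multiplicity: 5 = 5.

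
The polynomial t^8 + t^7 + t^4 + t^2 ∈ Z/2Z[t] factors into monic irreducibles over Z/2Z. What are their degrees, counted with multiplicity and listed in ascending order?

1, 1, 1, 2, 3

Write h(t) = t^8 + t^7 + t^4 + t^2.
Roots in Z/2Z: h(0) = 0 → root; h(1) = 0 → root.
Linear factors from roots: (t), (t + 1).
Complete factorization: h(t) = (t + 1)·(t)^2·(t^2 + t + 1)·(t^3 + t^2 + 1).
Factor degrees with multiplicity: 1 + 1 + 1 + 2 + 3 = 8.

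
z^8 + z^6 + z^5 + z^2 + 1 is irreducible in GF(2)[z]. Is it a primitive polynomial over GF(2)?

Write f(z) = z^8 + z^6 + z^5 + z^2 + 1.
|GF(2^8)^×| = 2^8 − 1 = 255. Prime factorization: 255 = 3·5·17.
f is primitive ⇔ z has order 255 in GF(2)[z]/(f), i.e. z^(255/q) ≠ 1 for each prime q | 255.
z^(85) mod f = z^7 + z^3 + 1.
z^(51) mod f = z^6 + z^5 + 1.
z^(15) mod f = z^7 + z^6 + z^5 + z^4 + z^2 + z + 1.
None equal 1, so z has full order 255; f is primitive.

Yes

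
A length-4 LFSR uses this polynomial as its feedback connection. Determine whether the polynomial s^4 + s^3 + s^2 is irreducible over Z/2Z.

Write h(s) = s^4 + s^3 + s^2.
Check for roots in Z/2Z: h(0) = 0 → root; h(1) = 1.
h(0) = 0, so (s) divides h(s); h is reducible.

No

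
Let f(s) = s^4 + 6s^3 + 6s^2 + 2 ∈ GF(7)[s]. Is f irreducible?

Check for roots in GF(7): f(0) = 2; f(1) = 1; f(2) = 6; f(3) = 5; f(4) = 3; f(5) = 1; f(6) = 3.
No roots, so no linear factors.
Degree-2 irreducible divisors: test the 21 monic irreducibles of degree 2 over GF(7).
None of them divide f (all give nonzero remainder).
No irreducible factor of degree ≤ 2 exists, so f is irreducible over GF(7).

Yes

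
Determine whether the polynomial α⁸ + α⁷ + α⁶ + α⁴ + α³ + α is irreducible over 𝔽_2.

Write m(α) = α⁸ + α⁷ + α⁶ + α⁴ + α³ + α.
Check for roots in 𝔽_2: m(0) = 0 → root; m(1) = 0 → root.
m(0) = 0, so (α) divides m(α); m is reducible.

No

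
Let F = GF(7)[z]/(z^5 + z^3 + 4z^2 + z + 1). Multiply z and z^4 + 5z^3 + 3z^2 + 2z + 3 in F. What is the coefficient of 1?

6

Multiply in GF(7)[z]: (z)·(z^4 + 5z^3 + 3z^2 + 2z + 3) = z^5 + 5z^4 + 3z^3 + 2z^2 + 3z.
Reduce using z^5 ≡ 6z^3 + 3z^2 + 6z + 6 (mod z^5 + z^3 + 4z^2 + z + 1).
Reduced: 5z^4 + 2z^3 + 5z^2 + 2z + 6.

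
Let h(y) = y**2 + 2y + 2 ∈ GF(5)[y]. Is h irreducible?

No

Check for roots in GF(5): h(0) = 2; h(1) = 0 → root; h(2) = 0 → root; h(3) = 2; h(4) = 1.
h(1) = 0, so (y − 1) divides h(y); h is reducible.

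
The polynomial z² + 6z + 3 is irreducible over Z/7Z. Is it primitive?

Write f(z) = z² + 6z + 3.
|GF(7^2)^×| = 7^2 − 1 = 48. Prime factorization: 48 = 2^4·3.
f is primitive ⇔ z has order 48 in GF(7)[z]/(f), i.e. z^(48/q) ≠ 1 for each prime q | 48.
z^(24) mod f = 6.
z^(16) mod f = 2.
None equal 1, so z has full order 48; f is primitive.

Yes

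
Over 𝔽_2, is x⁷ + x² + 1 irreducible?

No

Write m(x) = x⁷ + x² + 1.
Check for roots in 𝔽_2: m(0) = 1; m(1) = 1.
No roots, so no linear factors.
Monic irreducibles of degree 2 over GF(2): x² + x + 1.
x² + x + 1 divides m: m(x) = (x² + x + 1)·(x⁵ + x⁴ + x² + x + 1).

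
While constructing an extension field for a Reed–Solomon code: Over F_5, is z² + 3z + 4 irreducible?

Yes

Write h(z) = z² + 3z + 4.
Check for roots in F_5: h(0) = 4; h(1) = 3; h(2) = 4; h(3) = 2; h(4) = 2.
No roots. A degree-2 polynomial over a field with no linear factor is irreducible.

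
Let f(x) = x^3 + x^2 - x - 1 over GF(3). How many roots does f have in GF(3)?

Evaluate at each of the 3 elements of GF(3):
f(0) = 2; f(1) = 0 → root; f(2) = 0 → root.
Roots: {1, 2}.

2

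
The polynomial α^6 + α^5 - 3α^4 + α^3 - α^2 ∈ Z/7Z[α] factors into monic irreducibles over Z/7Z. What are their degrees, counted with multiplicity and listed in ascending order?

Write h(α) = α^6 + α^5 - 3α^4 + α^3 - α^2.
Linear factors from roots: (α), (α + 2).
Complete factorization: h(α) = (α)^2·(α + 2)^2·(α^2 - 3α - 2).
Factor degrees with multiplicity: 1 + 1 + 1 + 1 + 2 = 6.

1, 1, 1, 1, 2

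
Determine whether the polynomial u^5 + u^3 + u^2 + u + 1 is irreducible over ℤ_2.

Yes

Write m(u) = u^5 + u^3 + u^2 + u + 1.
Check for roots in ℤ_2: m(0) = 1; m(1) = 1.
No roots, so no linear factors.
Monic irreducibles of degree 2 over GF(2): u^2 + u + 1.
None of them divide m (all give nonzero remainder).
No irreducible factor of degree ≤ 2 exists, so m is irreducible over GF(2).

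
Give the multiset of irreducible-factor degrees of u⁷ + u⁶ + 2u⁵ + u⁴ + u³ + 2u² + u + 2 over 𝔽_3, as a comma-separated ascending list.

Write f(u) = u⁷ + u⁶ + 2u⁵ + u⁴ + u³ + 2u² + u + 2.
Roots in 𝔽_3: f(0) = 2; f(1) = 2; f(2) = 1.
Complete factorization: f(u) = (u⁷ + u⁶ + 2u⁵ + u⁴ + u³ + 2u² + u + 2).
Factor degrees with multiplicity: 7 = 7.

7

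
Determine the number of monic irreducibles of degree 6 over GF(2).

9

By the necklace-counting formula, N_2(6) = (1/6) Σ_{d|6} μ(6/d)·2^d.
Divisors of 6: 1, 2, 3, 6; μ(6/d) for each: 1, -1, -1, 1.
Σ = 2^1 − 2^2 − 2^3 + 2^6 = 54.
N = 54/6 = 9.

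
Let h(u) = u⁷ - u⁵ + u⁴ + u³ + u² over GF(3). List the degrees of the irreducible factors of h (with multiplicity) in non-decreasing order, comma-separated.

1, 1, 1, 2, 2

Roots in GF(3): h(0) = 0 → root; h(1) = 0 → root; h(2) = 1.
Linear factors from roots: (u), (u - 1).
Complete factorization: h(u) = (u - 1)·(u)^2·(u² + 1)·(u² + u - 1).
Factor degrees with multiplicity: 1 + 1 + 1 + 2 + 2 = 7.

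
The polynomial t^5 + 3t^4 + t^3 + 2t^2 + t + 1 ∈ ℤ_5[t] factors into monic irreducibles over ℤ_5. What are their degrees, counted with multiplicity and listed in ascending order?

Write g(t) = t^5 + 3t^4 + t^3 + 2t^2 + t + 1.
Roots in ℤ_5: g(0) = 1; g(1) = 4; g(2) = 4; g(3) = 0 → root; g(4) = 3.
Linear factors from roots: (t + 2).
Complete factorization: g(t) = (t + 2)·(t^4 + t^3 + 4t^2 + 4t + 3).
Factor degrees with multiplicity: 1 + 4 = 5.

1, 4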